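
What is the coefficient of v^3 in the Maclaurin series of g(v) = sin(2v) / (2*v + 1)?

Multiply the numerator's expansion by the denominator's geometric series.
So c_3 = g′′′(0)/3! = 20/3.

20/3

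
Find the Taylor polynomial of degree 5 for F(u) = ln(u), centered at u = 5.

(u - 5)^5/15625 - (u - 5)^4/2500 + (u - 5)^3/375 - (u - 5)^2/50 + (u - 5)/5 + ln(5)

Apply the Taylor formula c_k = f^(k)(a)/k!.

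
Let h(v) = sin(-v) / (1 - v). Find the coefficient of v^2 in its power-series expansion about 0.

-1

Expand 1/(denominator) as a geometric series and multiply by the numerator's series.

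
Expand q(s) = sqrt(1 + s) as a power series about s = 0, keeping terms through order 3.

s^3/16 - s^2/8 + s/2 + 1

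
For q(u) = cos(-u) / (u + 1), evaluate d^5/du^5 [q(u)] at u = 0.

Expand 1/(denominator) as a geometric series and multiply by the numerator's series.
From the series, [u^5] q = -13/24; multiply by 5! = 120 to get -65.

-65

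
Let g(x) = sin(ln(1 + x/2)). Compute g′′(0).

-1/4

Substitute the inner expansion into the outer series and collect powers.
The coefficient of x^2 in the expansion is -1/8, so g′′(0) = 2! * (-1/8) = -1/4.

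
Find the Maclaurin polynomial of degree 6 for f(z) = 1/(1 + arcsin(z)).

Substitute the inner expansion into the outer series and collect powers.

83*z^6/45 - 63*z^5/40 + 4*z^4/3 - 7*z^3/6 + z^2 - z + 1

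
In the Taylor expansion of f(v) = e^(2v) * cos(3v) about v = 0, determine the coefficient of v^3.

Multiply the two series term by term and collect like powers.
f(0) = 1
f′(0) = 2
f′′(0) = -5
f′′′(0) = -46
Dividing each by k! gives the coefficients c_0, ..., c_3.

-23/3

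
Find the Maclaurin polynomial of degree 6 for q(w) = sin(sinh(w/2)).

-w^5/480 + w/2

Substitute the inner expansion into the outer series and collect powers.
q(0) = 0
q′(0) = 1/2
q′′(0) = 0
q′′′(0) = 0
q^(4)(0) = 0
q^(5)(0) = -1/4
q^(6)(0) = 0
The Taylor polynomial is Σ q^(k)(0)/k! · w^k.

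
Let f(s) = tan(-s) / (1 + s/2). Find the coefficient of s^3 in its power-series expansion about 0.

-7/12

Multiply the two series term by term and collect like powers.
f(0) = 0
f′(0) = -1
f′′(0) = 1
f′′′(0) = -7/2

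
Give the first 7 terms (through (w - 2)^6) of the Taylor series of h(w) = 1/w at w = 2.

Use the known series and substitute for the argument.
h(2) = 1/2
h′(2) = -1/4
h′′(2) = 1/4
h′′′(2) = -3/8
h^(4)(2) = 3/4
h^(5)(2) = -15/8
h^(6)(2) = 45/8
Dividing each by k! gives the coefficients c_0, ..., c_6.

(w - 2)^6/128 - (w - 2)^5/64 + (w - 2)^4/32 - (w - 2)^3/16 + (w - 2)^2/8 - (w - 2)/4 + 1/2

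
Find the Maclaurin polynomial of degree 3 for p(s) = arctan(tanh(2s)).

Substitute the inner expansion into the outer series and collect powers.
[s^0] = 0;  [s^1] = 2;  [s^2] = 0;  [s^3] = -16/3.

-16*s^3/3 + 2*s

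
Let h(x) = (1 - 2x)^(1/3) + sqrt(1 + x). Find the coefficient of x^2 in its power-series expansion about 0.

Add the two expansions coefficient-wise.
h(0) = 2
h′(0) = -1/6
h′′(0) = -41/36
So c_2 = h′′(0)/2! = -41/72.

-41/72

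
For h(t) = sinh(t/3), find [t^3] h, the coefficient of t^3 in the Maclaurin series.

[t^0] = 0;  [t^1] = 1/3;  [t^2] = 0;  [t^3] = 1/162.
So c_3 = h′′′(0)/3! = 1/162.

1/162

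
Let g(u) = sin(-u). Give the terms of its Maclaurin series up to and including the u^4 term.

[u^0] = 0;  [u^1] = -1;  [u^2] = 0;  [u^3] = 1/6;  [u^4] = 0.

u^3/6 - u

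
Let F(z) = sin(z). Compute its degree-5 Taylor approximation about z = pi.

-(z - pi)^5/120 + (z - pi)^3/6 - (z - pi)

[(z - pi)^0] = 0;  [(z - pi)^1] = -1;  [(z - pi)^2] = 0;  [(z - pi)^3] = 1/6;  [(z - pi)^4] = 0;  [(z - pi)^5] = -1/120.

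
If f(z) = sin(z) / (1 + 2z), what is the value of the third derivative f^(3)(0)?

Expand each factor separately, then convolve coefficients.
The coefficient of z^3 in the expansion is 23/6, so f′′′(0) = 3! * (23/6) = 23.

23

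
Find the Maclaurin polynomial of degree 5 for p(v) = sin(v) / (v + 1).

Expand 1/(denominator) as a geometric series and multiply by the numerator's series.
p(0) = 0
p′(0) = 1
p′′(0) = -2
p′′′(0) = 5
p^(4)(0) = -20
p^(5)(0) = 101

101*v^5/120 - 5*v^4/6 + 5*v^3/6 - v^2 + v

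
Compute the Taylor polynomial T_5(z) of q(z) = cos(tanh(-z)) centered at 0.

Substitute the inner expansion into the outer series and collect powers.
[z^0] = 1;  [z^1] = 0;  [z^2] = -1/2;  [z^3] = 0;  [z^4] = 3/8;  [z^5] = 0.

3*z^4/8 - z^2/2 + 1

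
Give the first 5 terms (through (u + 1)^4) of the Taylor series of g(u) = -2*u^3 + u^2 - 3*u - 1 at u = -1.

-2*(u + 1)^3 + 7*(u + 1)^2 - 11*(u + 1) + 5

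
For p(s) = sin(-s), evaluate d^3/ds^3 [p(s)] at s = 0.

1

The coefficient of s^3 in the expansion is 1/6, so p′′′(0) = 3! * (1/6) = 1.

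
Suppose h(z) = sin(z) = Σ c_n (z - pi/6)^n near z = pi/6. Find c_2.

Apply the Taylor formula c_k = f^(k)(a)/k!.
So c_2 = h′′(pi/6)/2! = -1/4.

-1/4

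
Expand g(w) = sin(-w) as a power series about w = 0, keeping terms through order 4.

w^3/6 - w

g(0) = 0
g′(0) = -1
g′′(0) = 0
g′′′(0) = 1
g^(4)(0) = 0
Then c_k = g^(k)(0)/k! gives each Taylor coefficient.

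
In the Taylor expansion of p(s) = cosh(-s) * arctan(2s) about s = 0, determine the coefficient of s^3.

Write out both Maclaurin series and multiply, keeping only the needed powers.
[s^0] = 0;  [s^1] = 2;  [s^2] = 0;  [s^3] = -5/3.

-5/3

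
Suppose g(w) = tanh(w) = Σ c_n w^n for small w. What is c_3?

g(0) = 0
g′(0) = 1
g′′(0) = 0
g′′′(0) = -2
So c_3 = g′′′(0)/3! = -1/3.

-1/3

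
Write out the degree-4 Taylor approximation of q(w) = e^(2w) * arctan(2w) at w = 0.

Multiply the two series term by term and collect like powers.
q(0) = 0
q′(0) = 2
q′′(0) = 8
q′′′(0) = 8
q^(4)(0) = -64
Then c_k = q^(k)(0)/k! gives each Taylor coefficient.

-8*w^4/3 + 4*w^3/3 + 4*w^2 + 2*w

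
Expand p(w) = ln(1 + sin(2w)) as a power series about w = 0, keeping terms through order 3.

Plug the Maclaurin series of the inner function into that of the outer and collect terms.

4*w^3/3 - 2*w^2 + 2*w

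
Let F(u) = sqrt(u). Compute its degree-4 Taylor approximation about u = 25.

-(u - 25)^4/2000000 + (u - 25)^3/50000 - (u - 25)^2/1000 + (u - 25)/10 + 5

Apply the Taylor formula c_k = f^(k)(a)/k!.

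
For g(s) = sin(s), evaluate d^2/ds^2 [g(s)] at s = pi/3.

-sqrt(3)/2

The coefficient of (s - pi/3)^2 in the expansion is -sqrt(3)/4, so g′′(pi/3) = 2! * (-sqrt(3)/4) = -sqrt(3)/2.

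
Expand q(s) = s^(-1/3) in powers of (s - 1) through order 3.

Apply the Taylor formula c_k = f^(k)(a)/k!.
[(s - 1)^0] = 1;  [(s - 1)^1] = -1/3;  [(s - 1)^2] = 2/9;  [(s - 1)^3] = -14/81.

-14*(s - 1)^3/81 + 2*(s - 1)^2/9 - (s - 1)/3 + 1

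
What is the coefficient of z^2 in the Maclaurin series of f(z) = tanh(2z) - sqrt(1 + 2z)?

Combine the two series term by term.

1/2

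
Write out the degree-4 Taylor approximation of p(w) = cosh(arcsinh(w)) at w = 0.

-w^4/8 + w^2/2 + 1

Compose series: expand the inner function first, then feed it into the outer expansion.
p(0) = 1
p′(0) = 0
p′′(0) = 1
p′′′(0) = 0
p^(4)(0) = -3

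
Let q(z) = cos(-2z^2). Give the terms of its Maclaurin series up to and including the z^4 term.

q(0) = 1
q′(0) = 0
q′′(0) = 0
q′′′(0) = 0
q^(4)(0) = -48
The Taylor polynomial is Σ q^(k)(0)/k! · z^k.

1 - 2*z^4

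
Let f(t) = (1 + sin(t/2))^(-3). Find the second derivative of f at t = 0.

3

Let u equal the inner series; expand the outer function in u and truncate.
From the series, [t^2] f = 3/2; multiply by 2! = 2 to get 3.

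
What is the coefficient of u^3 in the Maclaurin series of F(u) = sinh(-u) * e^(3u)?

-14/3

Write out both Maclaurin series and multiply, keeping only the needed powers.
F(0) = 0
F′(0) = -1
F′′(0) = -6
F′′′(0) = -28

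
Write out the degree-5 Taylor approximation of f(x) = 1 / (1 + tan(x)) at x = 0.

-32*x^5/15 + 5*x^4/3 - 4*x^3/3 + x^2 - x + 1

Use the geometric series for the reciprocal, then substitute.
f(0) = 1
f′(0) = -1
f′′(0) = 2
f′′′(0) = -8
f^(4)(0) = 40
f^(5)(0) = -256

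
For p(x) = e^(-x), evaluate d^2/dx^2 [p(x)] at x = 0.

Use the known series and substitute for the argument.
The coefficient of x^2 in the expansion is 1/2, so p′′(0) = 2! * (1/2) = 1.

1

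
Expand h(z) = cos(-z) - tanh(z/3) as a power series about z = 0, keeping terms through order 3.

Expand each term separately and add.

z^3/81 - z^2/2 - z/3 + 1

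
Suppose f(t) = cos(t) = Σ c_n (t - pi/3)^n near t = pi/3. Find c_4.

1/48

[(t - pi/3)^0] = 1/2;  [(t - pi/3)^1] = -sqrt(3)/2;  [(t - pi/3)^2] = -1/4;  [(t - pi/3)^3] = sqrt(3)/12;  [(t - pi/3)^4] = 1/48.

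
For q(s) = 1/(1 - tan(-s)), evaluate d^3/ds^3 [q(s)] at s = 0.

-8

Substitute the inner expansion into the outer series and collect powers.
The coefficient of s^3 in the expansion is -4/3, so q′′′(0) = 3! * (-4/3) = -8.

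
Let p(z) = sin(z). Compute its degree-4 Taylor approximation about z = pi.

(z - pi)^3/6 - (z - pi)

p(pi) = 0
p′(pi) = -1
p′′(pi) = 0
p′′′(pi) = 1
p^(4)(pi) = 0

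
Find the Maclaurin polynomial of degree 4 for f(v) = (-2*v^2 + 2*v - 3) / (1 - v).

Multiply each power in the prefactor through the base expansion.
f(0) = -3
f′(0) = -1
f′′(0) = -6
f′′′(0) = -18
f^(4)(0) = -72

-3*v^4 - 3*v^3 - 3*v^2 - v - 3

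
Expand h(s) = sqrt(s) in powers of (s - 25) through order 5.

7*(s - 25)^5/500000000 - (s - 25)^4/2000000 + (s - 25)^3/50000 - (s - 25)^2/1000 + (s - 25)/10 + 5

h(25) = 5
h′(25) = 1/10
h′′(25) = -1/500
h′′′(25) = 3/25000
h^(4)(25) = -3/250000
h^(5)(25) = 21/12500000
Dividing each by k! gives the coefficients c_0, ..., c_5.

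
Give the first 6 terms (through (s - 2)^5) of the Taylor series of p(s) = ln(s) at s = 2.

(s - 2)^5/160 - (s - 2)^4/64 + (s - 2)^3/24 - (s - 2)^2/8 + (s - 2)/2 + ln(2)

p(2) = ln(2)
p′(2) = 1/2
p′′(2) = -1/4
p′′′(2) = 1/4
p^(4)(2) = -3/8
p^(5)(2) = 3/4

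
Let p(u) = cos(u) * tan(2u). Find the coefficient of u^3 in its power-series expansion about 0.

Multiply the two series term by term and collect like powers.
p(0) = 0
p′(0) = 2
p′′(0) = 0
p′′′(0) = 10

5/3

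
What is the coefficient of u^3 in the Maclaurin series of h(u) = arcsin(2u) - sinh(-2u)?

Combine the two series term by term.
h(0) = 0
h′(0) = 4
h′′(0) = 0
h′′′(0) = 16
Then c_k = h^(k)(0)/k! gives each Taylor coefficient.

8/3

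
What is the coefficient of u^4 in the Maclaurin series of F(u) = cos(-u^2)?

-1/2

F(0) = 1
F′(0) = 0
F′′(0) = 0
F′′′(0) = 0
F^(4)(0) = -12
So c_4 = F^(4)(0)/4! = -1/2.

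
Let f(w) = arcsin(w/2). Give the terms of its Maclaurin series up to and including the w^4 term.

Compute the successive derivatives at the expansion point and divide by k!.
f(0) = 0
f′(0) = 1/2
f′′(0) = 0
f′′′(0) = 1/8
f^(4)(0) = 0
The Taylor polynomial is Σ f^(k)(0)/k! · w^k.

w^3/48 + w/2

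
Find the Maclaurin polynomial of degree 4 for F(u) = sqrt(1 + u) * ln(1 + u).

u^4/24 - u^3/24 + u

Expand each factor separately, then convolve coefficients.
F(0) = 0
F′(0) = 1
F′′(0) = 0
F′′′(0) = -1/4
F^(4)(0) = 1
Dividing each by k! gives the coefficients c_0, ..., c_4.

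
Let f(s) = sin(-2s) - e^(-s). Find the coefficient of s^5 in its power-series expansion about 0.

-31/120

Combine the two series term by term.
[s^0] = -1;  [s^1] = -1;  [s^2] = -1/2;  [s^3] = 3/2;  [s^4] = -1/24;  [s^5] = -31/120.
So c_5 = f^(5)(0)/5! = -31/120.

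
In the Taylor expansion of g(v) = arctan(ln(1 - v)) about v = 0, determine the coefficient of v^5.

Substitute the inner expansion into the outer series and collect powers.
g(0) = 0
g′(0) = -1
g′′(0) = -1
g′′′(0) = 0
g^(4)(0) = 6
g^(5)(0) = 22

11/60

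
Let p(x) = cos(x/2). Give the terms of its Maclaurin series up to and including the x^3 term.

p(0) = 1
p′(0) = 0
p′′(0) = -1/4
p′′′(0) = 0

1 - x^2/8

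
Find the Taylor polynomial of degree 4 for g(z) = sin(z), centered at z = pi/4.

sqrt(2)*(z - pi/4)^4/48 - sqrt(2)*(z - pi/4)^3/12 - sqrt(2)*(z - pi/4)^2/4 + sqrt(2)*(z - pi/4)/2 + sqrt(2)/2

Apply the Taylor formula c_k = f^(k)(a)/k!.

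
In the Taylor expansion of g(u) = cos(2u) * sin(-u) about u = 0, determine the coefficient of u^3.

13/6

Multiply the two series term by term and collect like powers.
[u^0] = 0;  [u^1] = -1;  [u^2] = 0;  [u^3] = 13/6.
So c_3 = g′′′(0)/3! = 13/6.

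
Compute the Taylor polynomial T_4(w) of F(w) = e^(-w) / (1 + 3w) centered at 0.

Expand each factor separately, then convolve coefficients.

2713*w^4/24 - 113*w^3/3 + 25*w^2/2 - 4*w + 1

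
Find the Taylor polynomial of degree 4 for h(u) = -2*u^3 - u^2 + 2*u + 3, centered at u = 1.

-2*(u - 1)^3 - 7*(u - 1)^2 - 6*(u - 1) + 2

h(1) = 2
h′(1) = -6
h′′(1) = -14
h′′′(1) = -12
h^(4)(1) = 0
Then c_k = h^(k)(1)/k! gives each Taylor coefficient.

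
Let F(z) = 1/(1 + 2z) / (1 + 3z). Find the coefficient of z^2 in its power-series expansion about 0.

Write out both Maclaurin series and multiply, keeping only the needed powers.
F(0) = 1
F′(0) = -5
F′′(0) = 38
So c_2 = F′′(0)/2! = 19.

19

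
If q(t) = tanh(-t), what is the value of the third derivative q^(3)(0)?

Apply the Taylor formula c_k = f^(k)(a)/k!.
The coefficient of t^3 in the expansion is 1/3, so q′′′(0) = 3! * (1/3) = 2.

2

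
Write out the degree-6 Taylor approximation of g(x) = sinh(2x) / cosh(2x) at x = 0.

Write the quotient as an unknown series and match coefficients against numerator = denominator · series.

64*x^5/15 - 8*x^3/3 + 2*x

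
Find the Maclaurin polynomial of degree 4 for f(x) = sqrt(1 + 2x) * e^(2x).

Take the Cauchy product of the two expansions.
f(0) = 1
f′(0) = 3
f′′(0) = 7
f′′′(0) = 17
f^(4)(0) = 33

11*x^4/8 + 17*x^3/6 + 7*x^2/2 + 3*x + 1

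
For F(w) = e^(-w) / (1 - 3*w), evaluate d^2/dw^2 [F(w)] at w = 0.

13

Use 1/(1 - r) = Σ r^k on the denominator, then take the Cauchy product.
From the series, [w^2] F = 13/2; multiply by 2! = 2 to get 13.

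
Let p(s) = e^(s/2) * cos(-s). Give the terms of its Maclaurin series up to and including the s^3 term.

Expand each factor separately, then convolve coefficients.
p(0) = 1
p′(0) = 1/2
p′′(0) = -3/4
p′′′(0) = -11/8
Then c_k = p^(k)(0)/k! gives each Taylor coefficient.

-11*s^3/48 - 3*s^2/8 + s/2 + 1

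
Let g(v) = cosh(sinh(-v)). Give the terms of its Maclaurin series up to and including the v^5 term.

5*v^4/24 + v^2/2 + 1

Compose series: expand the inner function first, then feed it into the outer expansion.
[v^0] = 1;  [v^1] = 0;  [v^2] = 1/2;  [v^3] = 0;  [v^4] = 5/24;  [v^5] = 0.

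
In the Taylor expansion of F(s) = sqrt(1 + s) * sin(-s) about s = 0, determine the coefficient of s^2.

Expand each factor separately, then convolve coefficients.

-1/2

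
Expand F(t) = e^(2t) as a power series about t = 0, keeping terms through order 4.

2*t^4/3 + 4*t^3/3 + 2*t^2 + 2*t + 1

Use the known series and substitute for the argument.
[t^0] = 1;  [t^1] = 2;  [t^2] = 2;  [t^3] = 4/3;  [t^4] = 2/3.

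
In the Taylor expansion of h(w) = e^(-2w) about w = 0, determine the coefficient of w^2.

2

Use the known series and substitute for the argument.
h(0) = 1
h′(0) = -2
h′′(0) = 4
The Taylor polynomial is Σ h^(k)(0)/k! · w^k.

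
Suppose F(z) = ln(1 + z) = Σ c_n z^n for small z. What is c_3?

F(0) = 0
F′(0) = 1
F′′(0) = -1
F′′′(0) = 2
So c_3 = F′′′(0)/3! = 1/3.

1/3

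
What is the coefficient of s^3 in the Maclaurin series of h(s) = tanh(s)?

[s^0] = 0;  [s^1] = 1;  [s^2] = 0;  [s^3] = -1/3.

-1/3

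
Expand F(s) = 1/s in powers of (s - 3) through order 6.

F(3) = 1/3
F′(3) = -1/9
F′′(3) = 2/27
F′′′(3) = -2/27
F^(4)(3) = 8/81
F^(5)(3) = -40/243
F^(6)(3) = 80/243
Then c_k = F^(k)(3)/k! gives each Taylor coefficient.

(s - 3)^6/2187 - (s - 3)^5/729 + (s - 3)^4/243 - (s - 3)^3/81 + (s - 3)^2/27 - (s - 3)/9 + 1/3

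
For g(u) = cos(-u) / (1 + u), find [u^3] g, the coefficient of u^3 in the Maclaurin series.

-1/2

Write out both Maclaurin series and multiply, keeping only the needed powers.
[u^0] = 1;  [u^1] = -1;  [u^2] = 1/2;  [u^3] = -1/2.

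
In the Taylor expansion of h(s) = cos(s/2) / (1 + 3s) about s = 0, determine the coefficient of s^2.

71/8

Take the Cauchy product of the two expansions.
[s^0] = 1;  [s^1] = -3;  [s^2] = 71/8.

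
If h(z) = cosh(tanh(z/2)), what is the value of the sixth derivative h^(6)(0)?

Plug the Maclaurin series of the inner function into that of the outer and collect terms.
The coefficient of z^6 in the expansion is 97/46080, so h^(6)(0) = 6! * (97/46080) = 97/64.

97/64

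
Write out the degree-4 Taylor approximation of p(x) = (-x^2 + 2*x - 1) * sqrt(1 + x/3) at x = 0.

Shift and add copies of the series according to the polynomial's terms.
[x^0] = -1;  [x^1] = 11/6;  [x^2] = -47/72;  [x^3] = -85/432;  [x^4] = 197/10368.

197*x^4/10368 - 85*x^3/432 - 47*x^2/72 + 11*x/6 - 1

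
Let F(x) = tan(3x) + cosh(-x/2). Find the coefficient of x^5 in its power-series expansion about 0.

162/5

Add the two expansions coefficient-wise.
[x^0] = 1;  [x^1] = 3;  [x^2] = 1/8;  [x^3] = 9;  [x^4] = 1/384;  [x^5] = 162/5.
So c_5 = F^(5)(0)/5! = 162/5.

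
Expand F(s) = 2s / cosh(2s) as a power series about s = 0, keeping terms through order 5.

20*s^5/3 - 4*s^3 + 2*s

Divide the numerator series by the denominator series (power-series long division).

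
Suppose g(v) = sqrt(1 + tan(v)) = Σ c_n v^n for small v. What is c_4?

Plug the Maclaurin series of the inner function into that of the outer and collect terms.
So c_4 = g^(4)(0)/4! = -47/384.

-47/384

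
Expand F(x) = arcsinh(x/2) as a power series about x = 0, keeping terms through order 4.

F(0) = 0
F′(0) = 1/2
F′′(0) = 0
F′′′(0) = -1/8
F^(4)(0) = 0
Then c_k = F^(k)(0)/k! gives each Taylor coefficient.

-x^3/48 + x/2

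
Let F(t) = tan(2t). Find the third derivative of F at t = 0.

16

Use the known series and substitute for the argument.
The coefficient of t^3 in the expansion is 8/3, so F′′′(0) = 3! * (8/3) = 16.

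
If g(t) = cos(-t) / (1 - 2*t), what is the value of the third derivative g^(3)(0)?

Multiply the numerator's expansion by the denominator's geometric series.
The coefficient of t^3 in the expansion is 7, so g′′′(0) = 3! * (7) = 42.

42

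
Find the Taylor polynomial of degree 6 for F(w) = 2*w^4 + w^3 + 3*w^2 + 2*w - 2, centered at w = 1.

[(w - 1)^0] = 6;  [(w - 1)^1] = 19;  [(w - 1)^2] = 18;  [(w - 1)^3] = 9;  [(w - 1)^4] = 2;  [(w - 1)^5] = 0;  [(w - 1)^6] = 0.

2*(w - 1)^4 + 9*(w - 1)^3 + 18*(w - 1)^2 + 19*(w - 1) + 6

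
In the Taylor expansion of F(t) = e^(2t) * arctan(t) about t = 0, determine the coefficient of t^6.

Multiply the two series term by term and collect like powers.
F(0) = 0
F′(0) = 1
F′′(0) = 4
F′′′(0) = 10
F^(4)(0) = 16
F^(5)(0) = 24
F^(6)(0) = 160

2/9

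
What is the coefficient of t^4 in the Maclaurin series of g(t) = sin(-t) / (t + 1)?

5/6

Expand 1/(denominator) as a geometric series and multiply by the numerator's series.
[t^0] = 0;  [t^1] = -1;  [t^2] = 1;  [t^3] = -5/6;  [t^4] = 5/6.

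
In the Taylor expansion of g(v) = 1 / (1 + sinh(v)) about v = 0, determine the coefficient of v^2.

1

Write 1/(1+u) = 1 - u + u^2 - u^3 + ... and substitute the series for u.
[v^0] = 1;  [v^1] = -1;  [v^2] = 1.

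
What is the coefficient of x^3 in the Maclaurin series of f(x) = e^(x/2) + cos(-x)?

Combine the two series term by term.
f(0) = 2
f′(0) = 1/2
f′′(0) = -3/4
f′′′(0) = 1/8

1/48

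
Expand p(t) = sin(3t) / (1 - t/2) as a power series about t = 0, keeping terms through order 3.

Expand each factor separately, then convolve coefficients.
p(0) = 0
p′(0) = 3
p′′(0) = 3
p′′′(0) = -45/2
The Taylor polynomial is Σ p^(k)(0)/k! · t^k.

-15*t^3/4 + 3*t^2/2 + 3*t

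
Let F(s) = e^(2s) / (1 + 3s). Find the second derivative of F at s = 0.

Write out both Maclaurin series and multiply, keeping only the needed powers.
From the series, [s^2] F = 5; multiply by 2! = 2 to get 10.

10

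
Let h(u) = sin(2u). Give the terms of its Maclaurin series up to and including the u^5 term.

[u^0] = 0;  [u^1] = 2;  [u^2] = 0;  [u^3] = -4/3;  [u^4] = 0;  [u^5] = 4/15.

4*u^5/15 - 4*u^3/3 + 2*u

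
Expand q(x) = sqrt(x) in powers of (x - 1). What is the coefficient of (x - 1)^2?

-1/8

q(1) = 1
q′(1) = 1/2
q′′(1) = -1/4
So c_2 = q′′(1)/2! = -1/8.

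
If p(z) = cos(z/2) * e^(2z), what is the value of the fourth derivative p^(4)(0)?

161/16

Multiply the two series term by term and collect like powers.
The coefficient of z^4 in the expansion is 161/384, so p^(4)(0) = 4! * (161/384) = 161/16.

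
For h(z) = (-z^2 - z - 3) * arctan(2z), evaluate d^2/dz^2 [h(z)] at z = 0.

Multiply each power in the prefactor through the base expansion.
From the series, [z^2] h = -2; multiply by 2! = 2 to get -4.

-4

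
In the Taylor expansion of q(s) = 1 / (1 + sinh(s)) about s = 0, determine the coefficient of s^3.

-7/6

Expand as Σ (-1)^k u^k with u equal to the inner function's series.
So c_3 = q′′′(0)/3! = -7/6.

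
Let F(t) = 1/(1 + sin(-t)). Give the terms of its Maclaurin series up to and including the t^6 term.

Substitute the inner expansion into the outer series and collect powers.
[t^0] = 1;  [t^1] = 1;  [t^2] = 1;  [t^3] = 5/6;  [t^4] = 2/3;  [t^5] = 61/120;  [t^6] = 17/45.

17*t^6/45 + 61*t^5/120 + 2*t^4/3 + 5*t^3/6 + t^2 + t + 1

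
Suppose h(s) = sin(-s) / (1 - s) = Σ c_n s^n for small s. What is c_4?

-5/6

Write out both Maclaurin series and multiply, keeping only the needed powers.
So c_4 = h^(4)(0)/4! = -5/6.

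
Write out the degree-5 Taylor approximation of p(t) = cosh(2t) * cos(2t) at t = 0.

Multiply the two series term by term and collect like powers.
p(0) = 1
p′(0) = 0
p′′(0) = 0
p′′′(0) = 0
p^(4)(0) = -64
p^(5)(0) = 0

1 - 8*t^4/3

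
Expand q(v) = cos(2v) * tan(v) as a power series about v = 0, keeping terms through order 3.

Write out both Maclaurin series and multiply, keeping only the needed powers.
q(0) = 0
q′(0) = 1
q′′(0) = 0
q′′′(0) = -10
The Taylor polynomial is Σ q^(k)(0)/k! · v^k.

-5*v^3/3 + v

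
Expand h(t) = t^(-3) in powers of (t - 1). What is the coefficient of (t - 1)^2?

6

h(1) = 1
h′(1) = -3
h′′(1) = 12
So c_2 = h′′(1)/2! = 6.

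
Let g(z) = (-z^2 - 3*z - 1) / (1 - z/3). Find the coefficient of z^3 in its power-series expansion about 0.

Shift and add copies of the series according to the polynomial's terms.
g(0) = -1
g′(0) = -10/3
g′′(0) = -38/9
g′′′(0) = -38/9
Dividing each by k! gives the coefficients c_0, ..., c_3.

-19/27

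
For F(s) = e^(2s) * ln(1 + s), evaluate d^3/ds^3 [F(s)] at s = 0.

8

Multiply the two series term by term and collect like powers.
The coefficient of s^3 in the expansion is 4/3, so F′′′(0) = 3! * (4/3) = 8.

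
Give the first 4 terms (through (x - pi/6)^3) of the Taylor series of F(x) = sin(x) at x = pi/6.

Use the known series and substitute for the argument.
F(pi/6) = 1/2
F′(pi/6) = sqrt(3)/2
F′′(pi/6) = -1/2
F′′′(pi/6) = -sqrt(3)/2
The Taylor polynomial is Σ F^(k)(pi/6)/k! · (x - pi/6)^k.

-sqrt(3)*(x - pi/6)^3/12 - (x - pi/6)^2/4 + sqrt(3)*(x - pi/6)/2 + 1/2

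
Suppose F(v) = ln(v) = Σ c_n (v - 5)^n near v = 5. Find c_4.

-1/2500

[(v - 5)^0] = ln(5);  [(v - 5)^1] = 1/5;  [(v - 5)^2] = -1/50;  [(v - 5)^3] = 1/375;  [(v - 5)^4] = -1/2500.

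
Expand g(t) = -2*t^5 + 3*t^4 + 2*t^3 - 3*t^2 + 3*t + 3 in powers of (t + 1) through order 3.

-30*(t + 1)^3 + 29*(t + 1)^2 - 7*(t + 1)

Use the known series and substitute for the argument.
[(t + 1)^0] = 0;  [(t + 1)^1] = -7;  [(t + 1)^2] = 29;  [(t + 1)^3] = -30.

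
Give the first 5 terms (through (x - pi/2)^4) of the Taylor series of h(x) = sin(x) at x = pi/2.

(x - pi/2)^4/24 - (x - pi/2)^2/2 + 1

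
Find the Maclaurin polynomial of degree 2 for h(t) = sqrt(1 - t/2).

h(0) = 1
h′(0) = -1/4
h′′(0) = -1/16

-t^2/32 - t/4 + 1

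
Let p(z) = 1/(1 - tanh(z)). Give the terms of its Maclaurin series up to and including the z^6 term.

2*z^6/45 + 2*z^5/15 + z^4/3 + 2*z^3/3 + z^2 + z + 1

Compose series: expand the inner function first, then feed it into the outer expansion.
[z^0] = 1;  [z^1] = 1;  [z^2] = 1;  [z^3] = 2/3;  [z^4] = 1/3;  [z^5] = 2/15;  [z^6] = 2/45.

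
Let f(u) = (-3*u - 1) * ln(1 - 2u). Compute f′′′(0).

52

Shift and add copies of the series according to the polynomial's terms.
From the series, [u^3] f = 26/3; multiply by 3! = 6 to get 52.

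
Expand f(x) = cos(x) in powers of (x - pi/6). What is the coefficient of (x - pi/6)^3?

1/12

f(pi/6) = sqrt(3)/2
f′(pi/6) = -1/2
f′′(pi/6) = -sqrt(3)/2
f′′′(pi/6) = 1/2
So c_3 = f′′′(pi/6)/3! = 1/12.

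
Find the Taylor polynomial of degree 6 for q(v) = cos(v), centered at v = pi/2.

q(pi/2) = 0
q′(pi/2) = -1
q′′(pi/2) = 0
q′′′(pi/2) = 1
q^(4)(pi/2) = 0
q^(5)(pi/2) = -1
q^(6)(pi/2) = 0
Then c_k = q^(k)(pi/2)/k! gives each Taylor coefficient.

-(v - pi/2)^5/120 + (v - pi/2)^3/6 - (v - pi/2)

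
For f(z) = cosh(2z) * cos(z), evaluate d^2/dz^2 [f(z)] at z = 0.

3

Take the Cauchy product of the two expansions.
The coefficient of z^2 in the expansion is 3/2, so f′′(0) = 2! * (3/2) = 3.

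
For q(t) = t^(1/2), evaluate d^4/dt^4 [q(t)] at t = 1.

-15/16

Differentiate repeatedly and evaluate at the center.
The coefficient of (t - 1)^4 in the expansion is -5/128, so q^(4)(1) = 4! * (-5/128) = -15/16.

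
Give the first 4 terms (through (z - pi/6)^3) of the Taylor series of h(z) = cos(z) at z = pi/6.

Use the known series and substitute for the argument.
h(pi/6) = sqrt(3)/2
h′(pi/6) = -1/2
h′′(pi/6) = -sqrt(3)/2
h′′′(pi/6) = 1/2

(z - pi/6)^3/12 - sqrt(3)*(z - pi/6)^2/4 - (z - pi/6)/2 + sqrt(3)/2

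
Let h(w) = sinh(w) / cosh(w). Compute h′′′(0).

-2

Write the quotient as an unknown series and match coefficients against numerator = denominator · series.
The coefficient of w^3 in the expansion is -1/3, so h′′′(0) = 3! * (-1/3) = -2.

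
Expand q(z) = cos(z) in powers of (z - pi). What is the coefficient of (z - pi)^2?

1/2

Compute the successive derivatives at the expansion point and divide by k!.
q(pi) = -1
q′(pi) = 0
q′′(pi) = 1
Dividing each by k! gives the coefficients c_0, ..., c_2.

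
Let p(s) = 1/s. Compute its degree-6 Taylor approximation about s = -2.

[(s + 2)^0] = -1/2;  [(s + 2)^1] = -1/4;  [(s + 2)^2] = -1/8;  [(s + 2)^3] = -1/16;  [(s + 2)^4] = -1/32;  [(s + 2)^5] = -1/64;  [(s + 2)^6] = -1/128.

-(s + 2)^6/128 - (s + 2)^5/64 - (s + 2)^4/32 - (s + 2)^3/16 - (s + 2)^2/8 - (s + 2)/4 - 1/2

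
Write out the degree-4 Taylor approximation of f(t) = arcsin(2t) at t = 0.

4*t^3/3 + 2*t

[t^0] = 0;  [t^1] = 2;  [t^2] = 0;  [t^3] = 4/3;  [t^4] = 0.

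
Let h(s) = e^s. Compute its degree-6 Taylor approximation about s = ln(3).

(s - ln(3))^6/240 + (s - ln(3))^5/40 + (s - ln(3))^4/8 + (s - ln(3))^3/2 + 3*(s - ln(3))^2/2 + 3*(s - ln(3)) + 3

Compute the successive derivatives at the expansion point and divide by k!.
h(ln(3)) = 3
h′(ln(3)) = 3
h′′(ln(3)) = 3
h′′′(ln(3)) = 3
h^(4)(ln(3)) = 3
h^(5)(ln(3)) = 3
h^(6)(ln(3)) = 3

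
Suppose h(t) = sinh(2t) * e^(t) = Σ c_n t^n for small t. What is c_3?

Write out both Maclaurin series and multiply, keeping only the needed powers.
h(0) = 0
h′(0) = 2
h′′(0) = 4
h′′′(0) = 14
So c_3 = h′′′(0)/3! = 7/3.

7/3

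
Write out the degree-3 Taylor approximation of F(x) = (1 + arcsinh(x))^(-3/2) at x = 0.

-31*x^3/16 + 15*x^2/8 - 3*x/2 + 1

Substitute the inner expansion into the outer series and collect powers.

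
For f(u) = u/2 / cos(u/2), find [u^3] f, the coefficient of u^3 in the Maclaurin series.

1/16

Divide the numerator series by the denominator series (power-series long division).
f(0) = 0
f′(0) = 1/2
f′′(0) = 0
f′′′(0) = 3/8
So c_3 = f′′′(0)/3! = 1/16.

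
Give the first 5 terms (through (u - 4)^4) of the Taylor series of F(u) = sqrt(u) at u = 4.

Use the known series and substitute for the argument.
F(4) = 2
F′(4) = 1/4
F′′(4) = -1/32
F′′′(4) = 3/256
F^(4)(4) = -15/2048

-5*(u - 4)^4/16384 + (u - 4)^3/512 - (u - 4)^2/64 + (u - 4)/4 + 2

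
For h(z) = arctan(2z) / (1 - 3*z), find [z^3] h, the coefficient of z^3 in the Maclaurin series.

Multiply the numerator's expansion by the denominator's geometric series.
[z^0] = 0;  [z^1] = 2;  [z^2] = 6;  [z^3] = 46/3.
So c_3 = h′′′(0)/3! = 46/3.

46/3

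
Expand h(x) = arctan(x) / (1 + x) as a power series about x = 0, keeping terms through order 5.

13*x^5/15 - 2*x^4/3 + 2*x^3/3 - x^2 + x

Multiply the two series term by term and collect like powers.
h(0) = 0
h′(0) = 1
h′′(0) = -2
h′′′(0) = 4
h^(4)(0) = -16
h^(5)(0) = 104
Then c_k = h^(k)(0)/k! gives each Taylor coefficient.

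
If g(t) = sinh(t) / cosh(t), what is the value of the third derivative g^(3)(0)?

Write the quotient as an unknown series and match coefficients against numerator = denominator · series.
The coefficient of t^3 in the expansion is -1/3, so g′′′(0) = 3! * (-1/3) = -2.

-2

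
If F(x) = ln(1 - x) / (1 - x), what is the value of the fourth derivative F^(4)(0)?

-50

Write out both Maclaurin series and multiply, keeping only the needed powers.
The coefficient of x^4 in the expansion is -25/12, so F^(4)(0) = 4! * (-25/12) = -50.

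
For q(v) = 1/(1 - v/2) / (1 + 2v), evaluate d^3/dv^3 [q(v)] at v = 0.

-153/4

Write out both Maclaurin series and multiply, keeping only the needed powers.
The coefficient of v^3 in the expansion is -51/8, so q′′′(0) = 3! * (-51/8) = -153/4.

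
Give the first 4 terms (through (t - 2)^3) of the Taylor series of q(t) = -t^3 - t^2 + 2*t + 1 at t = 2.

q(2) = -7
q′(2) = -14
q′′(2) = -14
q′′′(2) = -6

-(t - 2)^3 - 7*(t - 2)^2 - 14*(t - 2) - 7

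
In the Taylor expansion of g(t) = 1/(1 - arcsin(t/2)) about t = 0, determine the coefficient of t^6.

Plug the Maclaurin series of the inner function into that of the outer and collect terms.
g(0) = 1
g′(0) = 1/2
g′′(0) = 1/2
g′′′(0) = 7/8
g^(4)(0) = 2
g^(5)(0) = 189/32
g^(6)(0) = 83/4
Then c_k = g^(k)(0)/k! gives each Taylor coefficient.

83/2880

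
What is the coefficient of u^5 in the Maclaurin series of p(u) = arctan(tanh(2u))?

64/3

Plug the Maclaurin series of the inner function into that of the outer and collect terms.
p(0) = 0
p′(0) = 2
p′′(0) = 0
p′′′(0) = -32
p^(4)(0) = 0
p^(5)(0) = 2560
Dividing each by k! gives the coefficients c_0, ..., c_5.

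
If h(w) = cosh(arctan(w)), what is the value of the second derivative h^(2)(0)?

Substitute the inner expansion into the outer series and collect powers.
The coefficient of w^2 in the expansion is 1/2, so h′′(0) = 2! * (1/2) = 1.

1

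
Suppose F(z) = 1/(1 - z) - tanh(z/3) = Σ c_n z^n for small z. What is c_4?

Add the two expansions coefficient-wise.
So c_4 = F^(4)(0)/4! = 1.

1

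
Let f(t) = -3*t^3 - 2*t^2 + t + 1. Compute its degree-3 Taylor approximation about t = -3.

f(-3) = 61
f′(-3) = -68
f′′(-3) = 50
f′′′(-3) = -18

-3*(t + 3)^3 + 25*(t + 3)^2 - 68*(t + 3) + 61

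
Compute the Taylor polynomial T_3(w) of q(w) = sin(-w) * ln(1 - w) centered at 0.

w^3/2 + w^2

Take the Cauchy product of the two expansions.
q(0) = 0
q′(0) = 0
q′′(0) = 2
q′′′(0) = 3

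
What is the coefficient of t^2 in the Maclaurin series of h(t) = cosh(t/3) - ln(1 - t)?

Combine the two series term by term.
[t^0] = 1;  [t^1] = 1;  [t^2] = 5/9.

5/9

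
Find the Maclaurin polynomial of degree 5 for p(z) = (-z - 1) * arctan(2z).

-32*z^5/5 + 8*z^4/3 + 8*z^3/3 - 2*z^2 - 2*z

Distribute the polynomial across the series and collect like powers.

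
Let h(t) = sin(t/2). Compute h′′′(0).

From the series, [t^3] h = -1/48; multiply by 3! = 6 to get -1/8.

-1/8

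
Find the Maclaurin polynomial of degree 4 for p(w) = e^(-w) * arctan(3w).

Expand each factor separately, then convolve coefficients.
p(0) = 0
p′(0) = 3
p′′(0) = -6
p′′′(0) = -45
p^(4)(0) = 204

17*w^4/2 - 15*w^3/2 - 3*w^2 + 3*w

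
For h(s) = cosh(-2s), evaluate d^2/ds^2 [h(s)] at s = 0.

4

The coefficient of s^2 in the expansion is 2, so h′′(0) = 2! * (2) = 4.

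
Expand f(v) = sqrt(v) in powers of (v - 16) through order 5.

7*(v - 16)^5/67108864 - 5*(v - 16)^4/2097152 + (v - 16)^3/16384 - (v - 16)^2/512 + (v - 16)/8 + 4

Differentiate repeatedly and evaluate at the center.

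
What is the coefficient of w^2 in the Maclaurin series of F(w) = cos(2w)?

-2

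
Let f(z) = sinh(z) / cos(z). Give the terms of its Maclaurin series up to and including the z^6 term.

Write the quotient as an unknown series and match coefficients against numerator = denominator · series.
f(0) = 0
f′(0) = 1
f′′(0) = 0
f′′′(0) = 4
f^(4)(0) = 0
f^(5)(0) = 36
f^(6)(0) = 0
Dividing each by k! gives the coefficients c_0, ..., c_6.

3*z^5/10 + 2*z^3/3 + z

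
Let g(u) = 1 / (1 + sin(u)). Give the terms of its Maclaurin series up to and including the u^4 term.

2*u^4/3 - 5*u^3/6 + u^2 - u + 1

Write 1/(1+u) = 1 - u + u^2 - u^3 + ... and substitute the series for u.
g(0) = 1
g′(0) = -1
g′′(0) = 2
g′′′(0) = -5
g^(4)(0) = 16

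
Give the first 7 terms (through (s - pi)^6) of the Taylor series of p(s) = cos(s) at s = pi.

Compute the successive derivatives at the expansion point and divide by k!.
[(s - pi)^0] = -1;  [(s - pi)^1] = 0;  [(s - pi)^2] = 1/2;  [(s - pi)^3] = 0;  [(s - pi)^4] = -1/24;  [(s - pi)^5] = 0;  [(s - pi)^6] = 1/720.

(s - pi)^6/720 - (s - pi)^4/24 + (s - pi)^2/2 - 1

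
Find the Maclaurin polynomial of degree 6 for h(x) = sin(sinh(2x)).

-32*x^5/15 + 2*x

Compose series: expand the inner function first, then feed it into the outer expansion.
[x^0] = 0;  [x^1] = 2;  [x^2] = 0;  [x^3] = 0;  [x^4] = 0;  [x^5] = -32/15;  [x^6] = 0.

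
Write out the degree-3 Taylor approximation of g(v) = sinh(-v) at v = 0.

-v^3/6 - v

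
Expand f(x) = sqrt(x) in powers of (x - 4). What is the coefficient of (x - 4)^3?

1/512

f(4) = 2
f′(4) = 1/4
f′′(4) = -1/32
f′′′(4) = 3/256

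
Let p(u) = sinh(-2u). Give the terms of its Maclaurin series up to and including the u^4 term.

-4*u^3/3 - 2*u

Compute the successive derivatives at the expansion point and divide by k!.
p(0) = 0
p′(0) = -2
p′′(0) = 0
p′′′(0) = -8
p^(4)(0) = 0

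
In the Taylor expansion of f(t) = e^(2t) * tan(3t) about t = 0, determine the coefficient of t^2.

6

Expand each factor separately, then convolve coefficients.
[t^0] = 0;  [t^1] = 3;  [t^2] = 6.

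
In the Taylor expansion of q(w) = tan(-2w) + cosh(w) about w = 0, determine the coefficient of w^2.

1/2

Expand each term separately and add.
[w^0] = 1;  [w^1] = -2;  [w^2] = 1/2.
So c_2 = q′′(0)/2! = 1/2.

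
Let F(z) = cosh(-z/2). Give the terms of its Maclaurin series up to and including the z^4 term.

z^4/384 + z^2/8 + 1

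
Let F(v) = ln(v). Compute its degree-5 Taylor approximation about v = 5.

(v - 5)^5/15625 - (v - 5)^4/2500 + (v - 5)^3/375 - (v - 5)^2/50 + (v - 5)/5 + ln(5)

F(5) = ln(5)
F′(5) = 1/5
F′′(5) = -1/25
F′′′(5) = 2/125
F^(4)(5) = -6/625
F^(5)(5) = 24/3125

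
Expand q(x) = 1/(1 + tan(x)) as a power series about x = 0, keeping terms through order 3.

Plug the Maclaurin series of the inner function into that of the outer and collect terms.

-4*x^3/3 + x^2 - x + 1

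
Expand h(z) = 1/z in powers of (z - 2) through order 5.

-(z - 2)^5/64 + (z - 2)^4/32 - (z - 2)^3/16 + (z - 2)^2/8 - (z - 2)/4 + 1/2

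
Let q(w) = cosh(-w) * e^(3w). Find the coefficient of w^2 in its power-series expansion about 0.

5

Expand each factor separately, then convolve coefficients.
q(0) = 1
q′(0) = 3
q′′(0) = 10
The Taylor polynomial is Σ q^(k)(0)/k! · w^k.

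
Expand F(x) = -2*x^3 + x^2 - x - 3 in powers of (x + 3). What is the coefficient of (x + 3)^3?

Differentiate repeatedly and evaluate at the center.
F(-3) = 63
F′(-3) = -61
F′′(-3) = 38
F′′′(-3) = -12
So c_3 = F′′′(-3)/3! = -2.

-2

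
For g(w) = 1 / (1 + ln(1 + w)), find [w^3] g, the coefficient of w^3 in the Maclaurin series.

Expand as Σ (-1)^k u^k with u equal to the inner function's series.
g(0) = 1
g′(0) = -1
g′′(0) = 3
g′′′(0) = -14

-7/3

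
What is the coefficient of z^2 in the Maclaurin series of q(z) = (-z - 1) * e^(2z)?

Multiply each power in the prefactor through the base expansion.
So c_2 = q′′(0)/2! = -4.

-4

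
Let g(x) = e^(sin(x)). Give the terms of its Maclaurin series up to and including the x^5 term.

Compose series: expand the inner function first, then feed it into the outer expansion.

-x^5/15 - x^4/8 + x^2/2 + x + 1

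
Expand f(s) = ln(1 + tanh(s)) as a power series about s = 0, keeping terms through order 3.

-s^2/2 + s

Compose series: expand the inner function first, then feed it into the outer expansion.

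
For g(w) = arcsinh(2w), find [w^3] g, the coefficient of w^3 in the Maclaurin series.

-4/3

[w^0] = 0;  [w^1] = 2;  [w^2] = 0;  [w^3] = -4/3.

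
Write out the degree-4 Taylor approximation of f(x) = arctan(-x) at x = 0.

f(0) = 0
f′(0) = -1
f′′(0) = 0
f′′′(0) = 2
f^(4)(0) = 0

x^3/3 - x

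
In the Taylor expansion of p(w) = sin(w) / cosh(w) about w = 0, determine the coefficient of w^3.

Invert the denominator's series and multiply.

-2/3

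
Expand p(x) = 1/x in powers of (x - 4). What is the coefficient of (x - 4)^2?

1/64

Apply the Taylor formula c_k = f^(k)(a)/k!.
p(4) = 1/4
p′(4) = -1/16
p′′(4) = 1/32
Then c_k = p^(k)(4)/k! gives each Taylor coefficient.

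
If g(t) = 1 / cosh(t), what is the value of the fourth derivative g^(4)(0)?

5

Invert the denominator's series and multiply.
From the series, [t^4] g = 5/24; multiply by 4! = 24 to get 5.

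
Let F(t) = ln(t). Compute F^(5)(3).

8/81

From the series, [(t - 3)^5] F = 1/1215; multiply by 5! = 120 to get 8/81.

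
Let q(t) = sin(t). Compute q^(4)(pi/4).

sqrt(2)/2

Use the known series and substitute for the argument.
The coefficient of (t - pi/4)^4 in the expansion is sqrt(2)/48, so q^(4)(pi/4) = 4! * (sqrt(2)/48) = sqrt(2)/2.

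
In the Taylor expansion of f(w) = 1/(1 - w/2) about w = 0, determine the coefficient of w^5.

1/32

Apply the Taylor formula c_k = f^(k)(a)/k!.
[w^0] = 1;  [w^1] = 1/2;  [w^2] = 1/4;  [w^3] = 1/8;  [w^4] = 1/16;  [w^5] = 1/32.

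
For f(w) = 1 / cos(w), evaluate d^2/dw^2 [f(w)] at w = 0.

Invert the denominator's series and multiply.
The coefficient of w^2 in the expansion is 1/2, so f′′(0) = 2! * (1/2) = 1.

1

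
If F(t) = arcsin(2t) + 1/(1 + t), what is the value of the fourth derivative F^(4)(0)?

Expand each term separately and add.
The coefficient of t^4 in the expansion is 1, so F^(4)(0) = 4! * (1) = 24.

24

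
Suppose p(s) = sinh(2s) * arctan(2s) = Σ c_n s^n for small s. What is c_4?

-8/3

Take the Cauchy product of the two expansions.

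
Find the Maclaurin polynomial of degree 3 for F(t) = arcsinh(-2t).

4*t^3/3 - 2*t

Use the known series and substitute for the argument.
F(0) = 0
F′(0) = -2
F′′(0) = 0
F′′′(0) = 8
The Taylor polynomial is Σ F^(k)(0)/k! · t^k.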